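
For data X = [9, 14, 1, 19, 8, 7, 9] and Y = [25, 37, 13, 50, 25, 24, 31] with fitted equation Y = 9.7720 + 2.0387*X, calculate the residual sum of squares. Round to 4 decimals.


Predicted values from Y = 9.7720 + 2.0387*X.
Residuals: [-3.1203, -1.3138, 1.1893, 1.4927, -1.0816, -0.0429, 2.8797].
SSres = 24.5693.

24.5693


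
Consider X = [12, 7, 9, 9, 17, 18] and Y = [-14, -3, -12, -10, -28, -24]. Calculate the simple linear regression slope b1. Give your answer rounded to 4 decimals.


The sample means are xbar = 12.0000 and ybar = -15.1667.
Compute S_xx = 104.0000 and S_xy = -203.0000.
Slope b1 = S_xy / S_xx = -203.0000 / 104.0000 = -1.9519.

-1.9519


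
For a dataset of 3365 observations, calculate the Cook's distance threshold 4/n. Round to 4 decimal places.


Using the rule of thumb:
Threshold = 4 / 3365 = 0.0012.

0.0012


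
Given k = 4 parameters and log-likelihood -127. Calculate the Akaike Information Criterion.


Compute:
2k = 2*4 = 8.
-2*loglik = -2*(-127) = 254.
AIC = 8 + 254 = 262.

262


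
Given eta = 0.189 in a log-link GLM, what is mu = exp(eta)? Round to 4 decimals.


Apply the inverse link:
mu = e^0.189 = 1.2080.

1.2080


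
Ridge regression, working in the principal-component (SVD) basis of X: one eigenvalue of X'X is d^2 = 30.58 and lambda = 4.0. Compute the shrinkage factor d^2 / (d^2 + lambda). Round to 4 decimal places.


Denominator = d^2 + lambda = 30.58 + 4.0 = 34.5800.
Shrinkage = 30.58 / 34.5800 = 0.8843.

0.8843


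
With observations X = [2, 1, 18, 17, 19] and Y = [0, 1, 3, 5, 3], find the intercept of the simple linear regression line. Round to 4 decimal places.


The slope is b1 = 0.1829.
Sample means are xbar = 11.4000 and ybar = 2.4000.
Intercept: b0 = 2.4000 - (0.1829)(11.4000) = 0.3153.

0.3153


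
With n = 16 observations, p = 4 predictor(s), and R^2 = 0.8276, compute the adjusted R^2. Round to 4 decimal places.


Using the formula:
(1 - 0.8276) = 0.1724.
Multiply by 15/11: 0.1724 * 15 = 2.5860, then 2.5860 / 11 = 0.2351.
Adj R^2 = 1 - 0.2351 = 0.7649.

0.7649


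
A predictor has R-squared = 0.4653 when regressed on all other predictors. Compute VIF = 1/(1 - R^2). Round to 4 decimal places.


VIF = 1 / (1 - 0.4653).
= 1 / 0.5347 = 1.8702.

1.8702


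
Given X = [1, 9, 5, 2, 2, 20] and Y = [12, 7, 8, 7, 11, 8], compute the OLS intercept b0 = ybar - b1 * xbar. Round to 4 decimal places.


Compute b1 = -0.1281 from the OLS formula.
With xbar = 6.5000 and ybar = 8.8333, the intercept is:
b0 = 8.8333 - -0.1281 * 6.5000 = 9.6660.

9.6660


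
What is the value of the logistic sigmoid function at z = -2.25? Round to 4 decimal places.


Compute exp(2.2500) = 9.4877.
Sigmoid = 1 / (1 + 9.4877) = 1 / 10.4877 = 0.0953.

0.0953


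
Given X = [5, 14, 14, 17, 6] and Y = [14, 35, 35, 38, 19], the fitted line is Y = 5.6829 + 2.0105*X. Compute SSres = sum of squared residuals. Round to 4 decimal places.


Predicted values from Y = 5.6829 + 2.0105*X.
Residuals: [-1.7354, 1.1701, 1.1701, -1.8614, 1.2541].
SSres = 10.7875.

10.7875


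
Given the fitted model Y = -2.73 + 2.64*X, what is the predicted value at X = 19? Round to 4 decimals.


Predicted value:
Y = -2.73 + (2.64)(19) = -2.73 + 50.1600 = 47.4300.

47.4300


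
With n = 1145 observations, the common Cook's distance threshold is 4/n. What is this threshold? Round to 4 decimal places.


Cook's distance cutoff = 4/n = 4/1145.
= 0.0035.

0.0035


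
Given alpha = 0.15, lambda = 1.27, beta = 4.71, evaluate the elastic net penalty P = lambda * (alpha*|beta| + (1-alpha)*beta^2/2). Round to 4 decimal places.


alpha * |beta| = 0.15 * 4.71 = 0.7065.
(1-alpha) * beta^2/2 = 0.85 * 22.1841/2 = 9.4282.
Total = 1.27 * (0.7065 + 9.4282) = 12.8711.

12.8711


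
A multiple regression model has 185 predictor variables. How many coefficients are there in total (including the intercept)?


Including the intercept, the model has 185 predictor coefficients + 1 intercept.
Total = 186.

186


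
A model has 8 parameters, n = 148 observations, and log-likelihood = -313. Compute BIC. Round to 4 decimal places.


ln(148) = 4.997212.
k * ln(n) = 8 * 4.997212 = 39.977696.
-2L = 626.
BIC = 39.977696 + 626 = 665.977696, which rounds to 665.9777.

665.9777


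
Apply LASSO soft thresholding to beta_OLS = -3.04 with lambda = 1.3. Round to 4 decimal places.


Absolute value: |-3.04| = 3.04.
Compare to lambda = 1.3.
Since |beta| > lambda, coefficient = sign(beta)*(|beta| - lambda) = -1.7400.

-1.7400


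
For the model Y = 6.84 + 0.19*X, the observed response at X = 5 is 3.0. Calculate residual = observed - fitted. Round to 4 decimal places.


Compute yhat = 6.84 + (0.19)(5) = 7.7900.
Residual = actual - predicted = 3.0 - 7.7900 = -4.7900.

-4.7900


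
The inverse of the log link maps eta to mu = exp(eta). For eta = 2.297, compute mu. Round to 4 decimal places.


mu = exp(eta) = exp(2.297).
= 9.9443.

9.9443


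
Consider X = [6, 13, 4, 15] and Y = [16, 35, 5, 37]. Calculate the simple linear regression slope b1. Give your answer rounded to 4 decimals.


First compute the means: xbar = 9.5000, ybar = 23.2500.
Then S_xx = sum((xi - xbar)^2) = 85.0000.
S_xy = sum((xi - xbar)(yi - ybar)) = 242.5000.
b1 = S_xy / S_xx = 242.5000 / 85.0000 = 2.8529.

2.8529


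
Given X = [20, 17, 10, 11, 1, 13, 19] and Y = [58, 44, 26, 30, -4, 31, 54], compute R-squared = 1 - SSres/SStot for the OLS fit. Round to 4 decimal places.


The fitted line is Y = -6.9734 + 3.1628*X.
SSres = 28.0199, SStot = 2608.8571.
R^2 = 1 - SSres/SStot = 0.9893.

0.9893


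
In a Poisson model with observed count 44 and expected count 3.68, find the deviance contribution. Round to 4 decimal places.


Compute y*ln(y/mu) = 44*ln(44/3.68) = 44*2.481277 = 109.176188.
y - mu = 40.32.
D = 2*(109.176188 - (40.32)) = 137.712376, which rounds to 137.7124.

137.7124


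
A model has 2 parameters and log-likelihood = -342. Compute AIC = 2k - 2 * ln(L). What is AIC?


AIC = 2*2 - 2*(-342).
= 4 + 684 = 688.

688


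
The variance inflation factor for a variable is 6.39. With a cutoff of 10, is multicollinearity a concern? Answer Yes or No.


Check: VIF = 6.39 vs threshold = 10.
Since 6.39 < 10, the answer is No.

No


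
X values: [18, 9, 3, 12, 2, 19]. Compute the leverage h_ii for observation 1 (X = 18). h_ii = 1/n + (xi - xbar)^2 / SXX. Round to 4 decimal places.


Compute xbar = 10.5000 with n = 6 observations.
SXX = 261.5000.
Leverage = 1/6 + (18 - 10.5000)^2/261.5000 = 0.3818.

0.3818


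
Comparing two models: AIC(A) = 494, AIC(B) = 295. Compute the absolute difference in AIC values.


Absolute difference = |494 - 295| = 199.
The model with lower AIC (B) is preferred.

199


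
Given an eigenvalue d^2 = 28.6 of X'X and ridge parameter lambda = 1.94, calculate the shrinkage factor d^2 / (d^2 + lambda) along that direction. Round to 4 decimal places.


Denominator = d^2 + lambda = 28.6 + 1.94 = 30.5400.
Shrinkage = 28.6 / 30.5400 = 0.9365.

0.9365


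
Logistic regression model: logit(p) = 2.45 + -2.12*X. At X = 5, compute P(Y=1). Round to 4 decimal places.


Linear predictor: z = 2.45 + -2.12 * 5 = -8.1500.
P = 1/(1 + exp(8.1500)) = 1/(1 + 3463.3791) = 0.0003.

0.0003


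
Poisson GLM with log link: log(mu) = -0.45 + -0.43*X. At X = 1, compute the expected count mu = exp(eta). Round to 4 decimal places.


eta = -0.45 + -0.43 * 1 = -0.8800.
mu = exp(-0.8800) = 0.4148.

0.4148


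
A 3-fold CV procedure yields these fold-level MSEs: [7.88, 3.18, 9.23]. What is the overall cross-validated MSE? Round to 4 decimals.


Add all fold MSEs: 20.2900.
Divide by k = 3: 20.2900/3 = 6.7633.

6.7633


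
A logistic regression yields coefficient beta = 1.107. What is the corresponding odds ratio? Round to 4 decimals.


The odds ratio is computed as:
OR = e^(1.107) = 3.0253.

3.0253


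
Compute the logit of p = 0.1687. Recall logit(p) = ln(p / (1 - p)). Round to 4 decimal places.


Compute the odds: 0.1687/0.8313 = 0.2029.
Take the natural log: ln(0.2029) = -1.5949.

-1.5949


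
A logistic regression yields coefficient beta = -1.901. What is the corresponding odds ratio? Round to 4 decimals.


exp(-1.901) = 0.1494.
So the odds ratio is 0.1494.

0.1494


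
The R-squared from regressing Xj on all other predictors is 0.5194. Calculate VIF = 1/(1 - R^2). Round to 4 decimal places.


VIF = 1 / (1 - 0.5194).
= 1 / 0.4806 = 2.0807.

2.0807


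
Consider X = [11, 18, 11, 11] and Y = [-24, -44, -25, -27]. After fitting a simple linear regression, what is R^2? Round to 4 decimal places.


Fit the OLS line: b0 = 4.0000, b1 = -2.6667.
SSres = 4.6667.
SStot = 266.0000.
R^2 = 1 - 4.6667/266.0000 = 0.9825.

0.9825


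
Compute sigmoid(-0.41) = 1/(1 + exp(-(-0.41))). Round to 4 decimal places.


First, exp(0.4100) = 1.5068.
Then sigma(z) = 1/(1 + 1.5068) = 0.3989.

0.3989


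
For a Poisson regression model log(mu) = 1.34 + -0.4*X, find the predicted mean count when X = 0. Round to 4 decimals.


eta = 1.34 + -0.4 * 0 = 1.3400.
mu = exp(1.3400) = 3.8190.

3.8190


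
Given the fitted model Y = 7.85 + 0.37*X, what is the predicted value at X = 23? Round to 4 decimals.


Substitute X = 23 into the equation:
Y = 7.85 + 0.37 * 23 = 7.85 + 8.5100 = 16.3600.

16.3600


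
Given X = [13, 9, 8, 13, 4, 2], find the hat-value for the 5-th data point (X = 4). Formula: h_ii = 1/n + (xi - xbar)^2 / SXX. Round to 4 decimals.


Compute xbar = 8.1667 with n = 6 observations.
SXX = 102.8333.
Leverage = 1/6 + (4 - 8.1667)^2/102.8333 = 0.3355.

0.3355


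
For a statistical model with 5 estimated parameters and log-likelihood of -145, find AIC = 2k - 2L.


AIC = 2k - 2*loglik = 2(5) - 2(-145).
= 10 + 290 = 300.

300


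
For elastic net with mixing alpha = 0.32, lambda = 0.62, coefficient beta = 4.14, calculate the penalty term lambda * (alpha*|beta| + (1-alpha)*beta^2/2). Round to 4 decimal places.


Compute:
L1 = 0.32 * 4.14 = 1.3248.
L2 = 0.68 * 4.14^2 / 2 = 5.8275.
Penalty = 0.62 * (1.3248 + 5.8275) = 4.4344.

4.4344


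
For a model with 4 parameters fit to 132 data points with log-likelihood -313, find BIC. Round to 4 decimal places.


Compute k*ln(n) = 4*ln(132) = 4*4.882802 = 19.531208.
Then -2*loglik = 626.
BIC = 19.531208 + 626 = 645.531208, which rounds to 645.5312.

645.5312


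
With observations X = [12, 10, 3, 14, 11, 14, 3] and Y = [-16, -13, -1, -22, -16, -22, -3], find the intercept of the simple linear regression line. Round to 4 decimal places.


First find the slope: b1 = -1.7639.
Means: xbar = 9.5714, ybar = -13.2857.
b0 = ybar - b1 * xbar = -13.2857 - -1.7639 * 9.5714 = 3.5972.

3.5972


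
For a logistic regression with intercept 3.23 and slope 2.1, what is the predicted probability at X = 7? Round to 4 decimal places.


z = 3.23 + 2.1 * 7 = 17.9300.
Sigmoid: P = 1 / (1 + exp(-17.9300)) = 1.0000.

1.0000


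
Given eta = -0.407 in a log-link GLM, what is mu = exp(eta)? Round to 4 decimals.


The inverse log link gives:
mu = exp(-0.407) = 0.6656.

0.6656


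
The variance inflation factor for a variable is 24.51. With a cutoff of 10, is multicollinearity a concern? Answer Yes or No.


Compare VIF = 24.51 to the threshold of 10.
24.51 >= 10, so the answer is Yes.

Yes


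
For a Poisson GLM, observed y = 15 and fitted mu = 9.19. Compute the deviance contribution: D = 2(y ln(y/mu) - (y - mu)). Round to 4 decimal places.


y/mu = 15/9.19 = 1.632209 (approx.), and ln(15/9.19) = 0.489934.
y * ln(y/mu) = 15 * 0.489934 = 7.349010.
y - mu = 5.81.
D = 2 * (7.349010 - 5.81) = 3.078020, which rounds to 3.0780.

3.0780


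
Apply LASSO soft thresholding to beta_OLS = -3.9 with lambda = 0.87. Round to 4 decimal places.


Check: |-3.9| = 3.9 vs lambda = 0.87.
Since |beta| > lambda, coefficient = sign(beta)*(|beta| - lambda) = -3.0300.
Soft-thresholded coefficient = -3.0300.

-3.0300


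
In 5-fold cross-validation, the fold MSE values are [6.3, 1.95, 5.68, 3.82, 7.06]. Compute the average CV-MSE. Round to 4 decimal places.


Total MSE across folds = 24.8100.
CV-MSE = 24.8100/5 = 4.9620.

4.9620


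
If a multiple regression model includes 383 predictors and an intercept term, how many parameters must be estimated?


Each predictor gets one coefficient, plus one intercept.
Total parameters = 383 + 1 = 384.

384


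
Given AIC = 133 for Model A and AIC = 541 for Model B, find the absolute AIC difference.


Absolute difference = |133 - 541| = 408.
The model with lower AIC (A) is preferred.

408


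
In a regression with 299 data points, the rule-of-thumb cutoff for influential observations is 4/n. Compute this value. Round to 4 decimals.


Cook's distance cutoff = 4/n = 4/299.
= 0.0134.

0.0134


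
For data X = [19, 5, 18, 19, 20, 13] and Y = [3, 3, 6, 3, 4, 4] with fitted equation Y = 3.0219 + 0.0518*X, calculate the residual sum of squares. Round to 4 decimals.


For each point, residual = actual - predicted.
Residuals: [-1.0061, -0.2809, 2.0457, -1.0061, -0.0579, 0.3047].
Sum of squared residuals = 6.3845.

6.3845


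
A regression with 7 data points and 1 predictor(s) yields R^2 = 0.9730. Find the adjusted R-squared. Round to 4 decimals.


Plug in: Adj R^2 = 1 - (1 - 0.9730) * 6/5.
= 1 - 0.0270 * 6/5
= 1 - 0.1620 / 5
= 1 - 0.0324 = 0.9676.

0.9676


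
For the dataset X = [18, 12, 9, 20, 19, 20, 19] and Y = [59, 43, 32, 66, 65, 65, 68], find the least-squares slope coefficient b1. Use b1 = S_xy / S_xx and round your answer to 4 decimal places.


The sample means are xbar = 16.7143 and ybar = 56.8571.
Compute S_xx = 115.4286 and S_xy = 360.7143.
Slope b1 = S_xy / S_xx = 360.7143 / 115.4286 = 3.1250.

3.1250


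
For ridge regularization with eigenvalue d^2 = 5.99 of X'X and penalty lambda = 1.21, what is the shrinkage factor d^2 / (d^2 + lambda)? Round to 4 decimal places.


d^2 + lambda = 5.99 + 1.21 = 7.2000.
Shrinkage factor = 5.99/7.2000 = 0.8319.

0.8319


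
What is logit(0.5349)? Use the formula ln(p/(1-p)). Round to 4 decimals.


Compute the odds: 0.5349/0.4651 = 1.1501.
Take the natural log: ln(1.1501) = 0.1398.

0.1398


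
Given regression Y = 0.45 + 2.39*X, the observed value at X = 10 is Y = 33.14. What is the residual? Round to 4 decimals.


Predicted = 0.45 + 2.39 * 10 = 24.3500.
Residual = 33.14 - 24.3500 = 8.7900.

8.7900


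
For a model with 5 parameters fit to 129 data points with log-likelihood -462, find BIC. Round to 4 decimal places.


k * ln(n) = 5 * ln(129) = 5 * 4.859812 = 24.299060.
-2 * loglik = -2 * (-462) = 924.
BIC = 24.299060 + 924 = 948.299060, which rounds to 948.2991.

948.2991


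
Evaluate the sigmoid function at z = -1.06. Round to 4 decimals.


Compute exp(1.0600) = 2.8864.
Sigmoid = 1 / (1 + 2.8864) = 1 / 3.8864 = 0.2573.

0.2573


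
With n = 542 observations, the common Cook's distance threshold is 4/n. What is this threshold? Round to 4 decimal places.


Using the rule of thumb:
Threshold = 4 / 542 = 0.0074.

0.0074


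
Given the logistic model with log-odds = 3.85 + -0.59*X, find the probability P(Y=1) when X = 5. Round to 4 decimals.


Compute z = 3.85 + (-0.59)(5) = 0.9000.
exp(-z) = 0.4066.
P = 1/(1 + 0.4066) = 0.7109.

0.7109


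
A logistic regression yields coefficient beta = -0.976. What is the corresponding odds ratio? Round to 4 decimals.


Odds ratio = exp(beta) = exp(-0.976).
= 0.3768.

0.3768


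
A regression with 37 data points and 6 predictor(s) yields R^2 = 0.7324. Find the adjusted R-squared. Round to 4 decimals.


Adjusted R^2 = 1 - (1 - R^2) * (n-1)/(n-p-1).
(1 - R^2) = 0.2676.
(n-1)/(n-p-1) = 36/30.
(1 - R^2) * (n-1) = 0.2676 * 36 = 9.6336.
Divide by (n-p-1): 9.6336 / 30 = 0.3211.
Adj R^2 = 1 - 0.3211 = 0.6789.

0.6789


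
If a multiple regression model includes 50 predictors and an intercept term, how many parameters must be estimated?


Total coefficients = number of predictors + 1 (for the intercept).
= 50 + 1 = 51.

51


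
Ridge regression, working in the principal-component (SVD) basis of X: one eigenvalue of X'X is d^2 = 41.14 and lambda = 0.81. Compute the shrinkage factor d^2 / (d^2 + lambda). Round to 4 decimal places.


Denominator = d^2 + lambda = 41.14 + 0.81 = 41.9500.
Shrinkage = 41.14 / 41.9500 = 0.9807.

0.9807


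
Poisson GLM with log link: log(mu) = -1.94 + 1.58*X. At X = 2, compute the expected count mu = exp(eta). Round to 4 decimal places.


Compute eta = -1.94 + 1.58 * 2 = 1.2200.
Apply inverse link: mu = e^1.2200 = 3.3872.

3.3872


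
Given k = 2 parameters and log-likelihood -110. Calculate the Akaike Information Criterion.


AIC = 2k - 2*loglik = 2(2) - 2(-110).
= 4 + 220 = 224.

224


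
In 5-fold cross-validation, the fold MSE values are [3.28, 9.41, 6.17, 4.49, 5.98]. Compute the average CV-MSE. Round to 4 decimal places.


Add all fold MSEs: 29.3300.
Divide by k = 5: 29.3300/5 = 5.8660.

5.8660


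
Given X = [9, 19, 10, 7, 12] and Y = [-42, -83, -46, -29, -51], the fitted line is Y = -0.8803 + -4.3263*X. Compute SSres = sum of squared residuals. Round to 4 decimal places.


Compute predicted values, then residuals = yi - yhat_i.
Residuals: [-2.1830, 0.0800, -1.8567, 2.1644, 1.7959].
SSres = sum(residual^2) = 16.1291.

16.1291


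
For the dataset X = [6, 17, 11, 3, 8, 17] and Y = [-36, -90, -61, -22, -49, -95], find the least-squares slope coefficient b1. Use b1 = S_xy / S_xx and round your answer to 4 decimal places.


First compute the means: xbar = 10.3333, ybar = -58.8333.
Then S_xx = sum((xi - xbar)^2) = 167.3333.
S_xy = sum((xi - xbar)(yi - ybar)) = -842.3333.
b1 = S_xy / S_xx = -842.3333 / 167.3333 = -5.0339.

-5.0339


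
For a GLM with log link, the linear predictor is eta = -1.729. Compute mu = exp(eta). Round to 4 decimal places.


Apply the inverse link:
mu = e^-1.729 = 0.1775.

0.1775


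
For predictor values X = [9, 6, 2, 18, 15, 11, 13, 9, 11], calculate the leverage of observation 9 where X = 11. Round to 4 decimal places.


Compute xbar = 10.4444 with n = 9 observations.
SXX = 180.2222.
Leverage = 1/9 + (11 - 10.4444)^2/180.2222 = 0.1128.

0.1128


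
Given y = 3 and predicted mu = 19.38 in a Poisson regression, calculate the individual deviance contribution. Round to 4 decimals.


Compute y*ln(y/mu) = 3*ln(3/19.38) = 3*-1.865629 = -5.596887.
y - mu = -16.38.
D = 2*(-5.596887 - (-16.38)) = 21.566226, which rounds to 21.5662.

21.5662


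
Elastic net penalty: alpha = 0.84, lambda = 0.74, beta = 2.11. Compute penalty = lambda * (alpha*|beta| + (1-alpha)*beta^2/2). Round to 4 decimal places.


Compute:
L1 = 0.84 * 2.11 = 1.7724.
L2 = 0.16 * 2.11^2 / 2 = 0.3562.
Penalty = 0.74 * (1.7724 + 0.3562) = 1.5751.

1.5751


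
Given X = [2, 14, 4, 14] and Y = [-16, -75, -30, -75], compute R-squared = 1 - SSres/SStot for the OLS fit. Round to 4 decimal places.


The fitted line is Y = -8.5041 + -4.7642*X.
SSres = 10.1626, SStot = 2802.0000.
R^2 = 1 - SSres/SStot = 0.9964.

0.9964


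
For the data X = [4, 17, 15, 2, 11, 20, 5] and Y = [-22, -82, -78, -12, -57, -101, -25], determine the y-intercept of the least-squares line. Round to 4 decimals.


Compute b1 = -4.9127 from the OLS formula.
With xbar = 10.5714 and ybar = -53.8571, the intercept is:
b0 = -53.8571 - -4.9127 * 10.5714 = -1.9232.

-1.9232


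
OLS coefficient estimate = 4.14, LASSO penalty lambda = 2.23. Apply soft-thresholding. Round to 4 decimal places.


Absolute value: |4.14| = 4.14.
Compare to lambda = 2.23.
Since |beta| > lambda, coefficient = sign(beta)*(|beta| - lambda) = 1.9100.

1.9100


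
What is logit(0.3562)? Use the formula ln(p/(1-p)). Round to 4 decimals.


The odds are p/(1-p) = 0.3562 / 0.6438 = 0.5533.
logit(p) = ln(0.5533) = -0.5919.

-0.5919


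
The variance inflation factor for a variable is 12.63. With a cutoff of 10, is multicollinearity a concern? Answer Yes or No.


Compare VIF = 12.63 to the threshold of 10.
12.63 >= 10, so the answer is Yes.

Yes


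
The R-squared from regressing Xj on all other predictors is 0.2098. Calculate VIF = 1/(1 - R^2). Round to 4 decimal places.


Denominator: 1 - 0.2098 = 0.7902.
VIF = 1 / 0.7902 = 1.2655.

1.2655


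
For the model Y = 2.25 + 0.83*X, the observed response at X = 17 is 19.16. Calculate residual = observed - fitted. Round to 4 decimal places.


Predicted = 2.25 + 0.83 * 17 = 16.3600.
Residual = 19.16 - 16.3600 = 2.8000.

2.8000


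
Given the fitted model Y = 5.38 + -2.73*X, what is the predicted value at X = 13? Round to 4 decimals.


Plug X = 13 into Y = 5.38 + -2.73*X:
Y = 5.38 + -35.4900 = -30.1100.

-30.1100


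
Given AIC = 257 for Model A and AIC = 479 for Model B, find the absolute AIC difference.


|AIC_A - AIC_B| = |257 - 479| = 222.
Model A is preferred (lower AIC).

222


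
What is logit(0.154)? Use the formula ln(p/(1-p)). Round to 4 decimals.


Compute the odds: 0.154/0.846 = 0.1820.
Take the natural log: ln(0.1820) = -1.7036.

-1.7036


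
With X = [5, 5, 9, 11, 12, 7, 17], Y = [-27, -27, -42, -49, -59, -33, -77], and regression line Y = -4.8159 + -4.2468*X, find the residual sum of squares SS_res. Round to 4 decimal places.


Predicted values from Y = -4.8159 + -4.2468*X.
Residuals: [-0.9501, -0.9501, 1.0371, 2.5307, -3.2225, 1.5435, 0.0115].
SSres = 22.0524.

22.0524


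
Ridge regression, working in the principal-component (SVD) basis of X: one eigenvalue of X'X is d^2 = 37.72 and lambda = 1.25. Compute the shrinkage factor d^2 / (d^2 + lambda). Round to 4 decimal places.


d^2 + lambda = 37.72 + 1.25 = 38.9700.
Shrinkage factor = 37.72/38.9700 = 0.9679.

0.9679


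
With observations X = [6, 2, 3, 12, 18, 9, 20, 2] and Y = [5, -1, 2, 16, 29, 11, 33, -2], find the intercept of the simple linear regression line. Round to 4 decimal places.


First find the slope: b1 = 1.8814.
Means: xbar = 9.0000, ybar = 11.6250.
b0 = ybar - b1 * xbar = 11.6250 - 1.8814 * 9.0000 = -5.3072.

-5.3072


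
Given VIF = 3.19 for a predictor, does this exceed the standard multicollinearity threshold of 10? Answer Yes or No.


Check: VIF = 3.19 vs threshold = 10.
Since 3.19 < 10, the answer is No.

No


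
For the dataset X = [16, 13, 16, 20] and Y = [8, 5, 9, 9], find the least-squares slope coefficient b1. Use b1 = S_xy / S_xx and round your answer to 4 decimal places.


Calculate xbar = 16.2500, ybar = 7.7500.
S_xx = 24.7500, S_xy = 13.2500.
Using b1 = S_xy / S_xx = 13.2500 / 24.7500, we get b1 = 0.5354.

0.5354


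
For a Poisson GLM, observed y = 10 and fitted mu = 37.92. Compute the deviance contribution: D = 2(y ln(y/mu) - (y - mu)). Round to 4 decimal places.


Compute y*ln(y/mu) = 10*ln(10/37.92) = 10*-1.332894 = -13.328940.
y - mu = -27.92.
D = 2*(-13.328940 - (-27.92)) = 29.182120, which rounds to 29.1821.

29.1821


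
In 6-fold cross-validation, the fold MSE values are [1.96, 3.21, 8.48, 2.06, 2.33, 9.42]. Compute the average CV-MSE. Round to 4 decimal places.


Total MSE across folds = 27.4600.
CV-MSE = 27.4600/6 = 4.5767.

4.5767


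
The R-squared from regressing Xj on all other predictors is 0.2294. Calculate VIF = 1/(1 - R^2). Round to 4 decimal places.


Denominator: 1 - 0.2294 = 0.7706.
VIF = 1 / 0.7706 = 1.2977.

1.2977


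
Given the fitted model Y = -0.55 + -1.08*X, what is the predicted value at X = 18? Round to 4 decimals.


Plug X = 18 into Y = -0.55 + -1.08*X:
Y = -0.55 + -19.4400 = -19.9900.

-19.9900


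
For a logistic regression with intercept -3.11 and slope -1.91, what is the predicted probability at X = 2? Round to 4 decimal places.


z = -3.11 + -1.91 * 2 = -6.9300.
Sigmoid: P = 1 / (1 + exp(6.9300)) = 0.0010.

0.0010


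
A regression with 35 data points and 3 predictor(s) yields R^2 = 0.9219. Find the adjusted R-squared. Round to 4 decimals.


Using the formula:
(1 - 0.9219) = 0.0781.
Multiply by 34/31: 0.0781 * 34 = 2.6554, then 2.6554 / 31 = 0.0857.
Adj R^2 = 1 - 0.0857 = 0.9143.

0.9143


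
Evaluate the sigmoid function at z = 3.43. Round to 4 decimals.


exp(-3.4300) = 0.0324.
1 + exp(-z) = 1.0324.
sigmoid = 1/1.0324 = 0.9686.

0.9686


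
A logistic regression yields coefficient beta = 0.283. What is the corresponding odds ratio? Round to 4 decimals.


Odds ratio = exp(beta) = exp(0.283).
= 1.3271.

1.3271


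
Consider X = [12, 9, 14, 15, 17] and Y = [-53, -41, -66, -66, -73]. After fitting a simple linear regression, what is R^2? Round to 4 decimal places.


After computing the OLS fit (b0=-4.5430, b1=-4.1237):
SSres = 18.2312, SStot = 650.8000.
R^2 = 1 - 18.2312/650.8000 = 0.9720.

0.9720


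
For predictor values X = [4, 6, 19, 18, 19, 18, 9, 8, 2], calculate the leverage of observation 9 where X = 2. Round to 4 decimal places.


n = 9, xbar = 11.4444.
SXX = sum((xi - xbar)^2) = 392.2222.
h = 1/9 + (2 - 11.4444)^2 / 392.2222 = 0.3385.

0.3385


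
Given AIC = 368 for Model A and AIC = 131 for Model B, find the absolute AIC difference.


|AIC_A - AIC_B| = |368 - 131| = 237.
Model B is preferred (lower AIC).

237


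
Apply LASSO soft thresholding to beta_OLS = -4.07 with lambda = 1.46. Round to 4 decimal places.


Check: |-4.07| = 4.07 vs lambda = 1.46.
Since |beta| > lambda, coefficient = sign(beta)*(|beta| - lambda) = -2.6100.
Soft-thresholded coefficient = -2.6100.

-2.6100


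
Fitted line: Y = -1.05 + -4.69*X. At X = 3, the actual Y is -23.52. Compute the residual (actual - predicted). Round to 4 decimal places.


Compute yhat = -1.05 + (-4.69)(3) = -15.1200.
Residual = actual - predicted = -23.52 - -15.1200 = -8.4000.

-8.4000


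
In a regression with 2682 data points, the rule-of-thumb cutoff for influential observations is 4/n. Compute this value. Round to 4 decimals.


Using the rule of thumb:
Threshold = 4 / 2682 = 0.0015.

0.0015


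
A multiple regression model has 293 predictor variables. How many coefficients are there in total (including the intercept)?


Total coefficients = number of predictors + 1 (for the intercept).
= 293 + 1 = 294.

294


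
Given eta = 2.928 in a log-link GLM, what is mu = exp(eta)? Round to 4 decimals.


The inverse log link gives:
mu = exp(2.928) = 18.6902.

18.6902


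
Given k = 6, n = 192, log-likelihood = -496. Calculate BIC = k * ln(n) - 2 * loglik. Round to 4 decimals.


ln(192) = 5.257495.
k * ln(n) = 6 * 5.257495 = 31.544970.
-2L = 992.
BIC = 31.544970 + 992 = 1023.544970, which rounds to 1023.5450.

1023.5450


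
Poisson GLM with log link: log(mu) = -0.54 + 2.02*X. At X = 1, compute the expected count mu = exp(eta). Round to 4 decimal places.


eta = -0.54 + 2.02 * 1 = 1.4800.
mu = exp(1.4800) = 4.3929.

4.3929


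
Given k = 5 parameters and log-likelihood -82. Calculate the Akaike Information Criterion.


Compute:
2k = 2*5 = 10.
-2*loglik = -2*(-82) = 164.
AIC = 10 + 164 = 174.

174


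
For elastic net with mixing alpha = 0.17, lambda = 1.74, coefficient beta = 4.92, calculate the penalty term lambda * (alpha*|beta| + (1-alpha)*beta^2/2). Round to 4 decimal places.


L1 component = 0.17 * |4.92| = 0.8364.
L2 component = 0.83 * 4.92^2 / 2 = 10.0457.
Penalty = 1.74 * (0.8364 + 10.0457) = 1.74 * 10.8821 = 18.9348.

18.9348


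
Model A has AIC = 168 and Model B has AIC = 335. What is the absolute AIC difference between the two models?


Absolute difference = |168 - 335| = 167.
The model with lower AIC (A) is preferred.

167


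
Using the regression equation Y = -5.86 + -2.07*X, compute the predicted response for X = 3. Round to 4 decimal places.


Substitute X = 3 into the equation:
Y = -5.86 + -2.07 * 3 = -5.86 + -6.2100 = -12.0700.

-12.0700


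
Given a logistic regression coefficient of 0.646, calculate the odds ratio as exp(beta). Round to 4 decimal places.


exp(0.646) = 1.9079.
So the odds ratio is 1.9079.

1.9079


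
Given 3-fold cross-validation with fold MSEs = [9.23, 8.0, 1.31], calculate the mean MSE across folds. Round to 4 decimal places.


Sum of fold MSEs = 18.5400.
Average = 18.5400 / 3 = 6.1800.

6.1800


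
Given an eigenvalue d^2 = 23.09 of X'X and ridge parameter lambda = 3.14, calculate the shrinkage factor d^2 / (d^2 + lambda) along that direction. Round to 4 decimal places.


d^2 + lambda = 23.09 + 3.14 = 26.2300.
Shrinkage factor = 23.09/26.2300 = 0.8803.

0.8803


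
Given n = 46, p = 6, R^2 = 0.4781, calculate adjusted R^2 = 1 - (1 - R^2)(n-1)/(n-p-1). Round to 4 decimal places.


Adjusted R^2 = 1 - (1 - R^2) * (n-1)/(n-p-1).
(1 - R^2) = 0.5219.
(n-1)/(n-p-1) = 45/39.
(1 - R^2) * (n-1) = 0.5219 * 45 = 23.4855.
Divide by (n-p-1): 23.4855 / 39 = 0.6022.
Adj R^2 = 1 - 0.6022 = 0.3978.

0.3978


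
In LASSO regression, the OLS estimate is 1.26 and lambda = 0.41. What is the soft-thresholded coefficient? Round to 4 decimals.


Check: |1.26| = 1.26 vs lambda = 0.41.
Since |beta| > lambda, coefficient = sign(beta)*(|beta| - lambda) = 0.8500.
Soft-thresholded coefficient = 0.8500.

0.8500


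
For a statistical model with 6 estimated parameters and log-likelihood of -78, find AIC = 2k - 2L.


AIC = 2*6 - 2*(-78).
= 12 + 156 = 168.

168


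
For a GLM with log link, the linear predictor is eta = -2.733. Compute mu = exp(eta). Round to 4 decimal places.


mu = exp(eta) = exp(-2.733).
= 0.0650.

0.0650


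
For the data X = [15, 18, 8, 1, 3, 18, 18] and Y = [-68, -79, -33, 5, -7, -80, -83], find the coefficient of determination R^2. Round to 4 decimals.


The fitted line is Y = 8.4080 + -4.9859*X.
SSres = 17.6477, SStot = 8313.4286.
R^2 = 1 - SSres/SStot = 0.9979.

0.9979


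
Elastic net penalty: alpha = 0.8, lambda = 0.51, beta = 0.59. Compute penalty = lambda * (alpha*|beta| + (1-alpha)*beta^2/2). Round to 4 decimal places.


L1 component = 0.8 * |0.59| = 0.4720.
L2 component = 0.2 * 0.59^2 / 2 = 0.0348.
Penalty = 0.51 * (0.4720 + 0.0348) = 0.51 * 0.5068 = 0.2585.

0.2585


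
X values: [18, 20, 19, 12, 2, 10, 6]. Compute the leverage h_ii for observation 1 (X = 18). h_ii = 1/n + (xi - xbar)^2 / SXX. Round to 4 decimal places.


Mean of X: xbar = 12.4286.
SXX = 287.7143.
For X = 18: h = 1/7 + (18 - 12.4286)^2/287.7143 = 0.2507.

0.2507


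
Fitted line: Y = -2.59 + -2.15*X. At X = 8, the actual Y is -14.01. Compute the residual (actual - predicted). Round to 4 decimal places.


Fitted value at X = 8 is yhat = -2.59 + -2.15*8 = -19.7900.
Residual = -14.01 - -19.7900 = 5.7800.

5.7800


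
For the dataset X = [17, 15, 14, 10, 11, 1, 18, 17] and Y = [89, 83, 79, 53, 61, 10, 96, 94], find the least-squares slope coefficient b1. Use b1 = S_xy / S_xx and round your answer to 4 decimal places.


The sample means are xbar = 12.8750 and ybar = 70.6250.
Compute S_xx = 218.8750 and S_xy = 1126.6250.
Slope b1 = S_xy / S_xx = 1126.6250 / 218.8750 = 5.1473.

5.1473


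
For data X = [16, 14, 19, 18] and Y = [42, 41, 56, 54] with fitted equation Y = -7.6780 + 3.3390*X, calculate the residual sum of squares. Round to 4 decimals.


Predicted values from Y = -7.6780 + 3.3390*X.
Residuals: [-3.7460, 1.9320, 0.2370, 1.5760].
SSres = 20.3051.

20.3051


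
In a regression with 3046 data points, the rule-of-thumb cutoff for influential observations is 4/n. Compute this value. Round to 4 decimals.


The threshold is 4/n.
4/3046 = 0.0013.

0.0013


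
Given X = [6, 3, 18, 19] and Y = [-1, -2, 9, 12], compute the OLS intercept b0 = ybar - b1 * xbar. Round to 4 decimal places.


The slope is b1 = 0.8507.
Sample means are xbar = 11.5000 and ybar = 4.5000.
Intercept: b0 = 4.5000 - (0.8507)(11.5000) = -5.2836.

-5.2836


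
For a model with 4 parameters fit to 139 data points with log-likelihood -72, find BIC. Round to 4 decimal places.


Compute k*ln(n) = 4*ln(139) = 4*4.934474 = 19.737896.
Then -2*loglik = 144.
BIC = 19.737896 + 144 = 163.737896, which rounds to 163.7379.

163.7379


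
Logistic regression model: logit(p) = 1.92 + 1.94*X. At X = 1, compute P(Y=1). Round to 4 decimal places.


Compute z = 1.92 + (1.94)(1) = 3.8600.
exp(-z) = 0.0211.
P = 1/(1 + 0.0211) = 0.9794.

0.9794


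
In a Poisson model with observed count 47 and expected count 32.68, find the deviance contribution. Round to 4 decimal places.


First: ln(47/32.68) = 0.363384.
Then: 47 * 0.363384 = 17.079048.
y - mu = 47 - 32.68 = 14.32.
D = 2(17.079048 - 14.32) = 5.518096, which rounds to 5.5181.

5.5181


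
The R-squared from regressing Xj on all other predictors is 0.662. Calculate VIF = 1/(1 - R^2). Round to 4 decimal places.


Using VIF = 1/(1 - R^2_j):
1 - 0.662 = 0.338.
VIF = 2.9586.

2.9586


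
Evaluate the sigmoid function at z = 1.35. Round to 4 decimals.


exp(-1.3500) = 0.2592.
1 + exp(-z) = 1.2592.
sigmoid = 1/1.2592 = 0.7941.

0.7941


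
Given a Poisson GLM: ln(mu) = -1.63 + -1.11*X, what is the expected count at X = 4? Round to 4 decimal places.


Linear predictor: eta = -1.63 + (-1.11)(4) = -6.0700.
Expected count: mu = exp(-6.0700) = 0.0023.

0.0023


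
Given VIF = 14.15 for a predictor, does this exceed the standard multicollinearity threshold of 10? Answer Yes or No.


Check: VIF = 14.15 vs threshold = 10.
Since 14.15 >= 10, the answer is Yes.

Yes


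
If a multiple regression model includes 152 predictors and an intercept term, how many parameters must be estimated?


Including the intercept, the model has 152 predictor coefficients + 1 intercept.
Total = 153.

153


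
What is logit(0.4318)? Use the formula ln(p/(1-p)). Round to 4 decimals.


Compute the odds: 0.4318/0.5682 = 0.7599.
Take the natural log: ln(0.7599) = -0.2745.

-0.2745


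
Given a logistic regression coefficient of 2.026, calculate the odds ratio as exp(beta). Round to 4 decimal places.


The odds ratio is computed as:
OR = e^(2.026) = 7.5837.

7.5837


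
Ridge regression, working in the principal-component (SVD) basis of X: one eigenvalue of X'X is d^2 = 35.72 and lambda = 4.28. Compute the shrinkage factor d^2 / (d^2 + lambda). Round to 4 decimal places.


d^2 + lambda = 35.72 + 4.28 = 40.0000.
Shrinkage factor = 35.72/40.0000 = 0.8930.

0.8930


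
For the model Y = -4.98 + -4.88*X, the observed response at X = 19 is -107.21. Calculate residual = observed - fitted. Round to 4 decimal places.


Compute yhat = -4.98 + (-4.88)(19) = -97.7000.
Residual = actual - predicted = -107.21 - -97.7000 = -9.5100.

-9.5100


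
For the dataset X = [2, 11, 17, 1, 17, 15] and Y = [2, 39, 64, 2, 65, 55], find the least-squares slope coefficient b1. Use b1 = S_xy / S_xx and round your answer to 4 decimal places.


Calculate xbar = 10.5000, ybar = 37.8333.
S_xx = 267.5000, S_xy = 1069.5000.
Using b1 = S_xy / S_xx = 1069.5000 / 267.5000, we get b1 = 3.9981.

3.9981


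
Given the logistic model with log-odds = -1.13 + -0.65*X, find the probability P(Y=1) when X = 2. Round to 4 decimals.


Compute z = -1.13 + (-0.65)(2) = -2.4300.
exp(-z) = 11.3589.
P = 1/(1 + 11.3589) = 0.0809.

0.0809


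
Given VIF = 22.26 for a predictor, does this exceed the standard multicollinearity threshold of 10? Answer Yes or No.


Check: VIF = 22.26 vs threshold = 10.
Since 22.26 >= 10, the answer is Yes.

Yes


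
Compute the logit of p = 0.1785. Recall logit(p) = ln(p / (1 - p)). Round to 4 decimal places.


1 - p = 0.8215.
p/(1-p) = 0.2173.
logit = ln(0.2173) = -1.5265.

-1.5265


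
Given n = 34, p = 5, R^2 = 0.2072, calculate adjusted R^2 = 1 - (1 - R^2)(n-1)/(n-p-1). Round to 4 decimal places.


Using the formula:
(1 - 0.2072) = 0.7928.
Multiply by 33/28: 0.7928 * 33 = 26.1624, then 26.1624 / 28 = 0.9344.
Adj R^2 = 1 - 0.9344 = 0.0656.

0.0656


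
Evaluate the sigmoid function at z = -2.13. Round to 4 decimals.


First, exp(2.1300) = 8.4149.
Then sigma(z) = 1/(1 + 8.4149) = 0.1062.

0.1062


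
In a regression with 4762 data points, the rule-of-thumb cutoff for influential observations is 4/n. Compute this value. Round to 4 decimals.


Using the rule of thumb:
Threshold = 4 / 4762 = 0.0008.

0.0008


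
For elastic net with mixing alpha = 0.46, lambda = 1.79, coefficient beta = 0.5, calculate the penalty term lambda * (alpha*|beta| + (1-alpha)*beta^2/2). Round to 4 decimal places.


alpha * |beta| = 0.46 * 0.5 = 0.2300.
(1-alpha) * beta^2/2 = 0.54 * 0.2500/2 = 0.0675.
Total = 1.79 * (0.2300 + 0.0675) = 0.5325.

0.5325


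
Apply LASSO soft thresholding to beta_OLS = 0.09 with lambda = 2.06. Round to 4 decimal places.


|beta_OLS| = 0.09.
lambda = 2.06.
Since |beta| <= lambda, the coefficient is set to 0.
Result = 0.0000.

0.0000


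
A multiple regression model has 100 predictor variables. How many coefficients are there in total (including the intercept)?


Including the intercept, the model has 100 predictor coefficients + 1 intercept.
Total = 101.

101


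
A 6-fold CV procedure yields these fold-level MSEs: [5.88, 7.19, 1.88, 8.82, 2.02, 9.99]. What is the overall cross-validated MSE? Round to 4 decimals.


Add all fold MSEs: 35.7800.
Divide by k = 6: 35.7800/6 = 5.9633.

5.9633


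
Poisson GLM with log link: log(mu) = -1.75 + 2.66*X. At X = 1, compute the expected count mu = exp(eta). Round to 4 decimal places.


Compute eta = -1.75 + 2.66 * 1 = 0.9100.
Apply inverse link: mu = e^0.9100 = 2.4843.

2.4843


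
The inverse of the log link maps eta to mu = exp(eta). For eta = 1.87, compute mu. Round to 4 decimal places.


The inverse log link gives:
mu = exp(1.87) = 6.4883.

6.4883


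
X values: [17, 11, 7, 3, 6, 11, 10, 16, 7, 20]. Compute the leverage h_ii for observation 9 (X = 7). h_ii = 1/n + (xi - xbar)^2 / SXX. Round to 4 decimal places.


n = 10, xbar = 10.8000.
SXX = sum((xi - xbar)^2) = 263.6000.
h = 1/10 + (7 - 10.8000)^2 / 263.6000 = 0.1548.

0.1548


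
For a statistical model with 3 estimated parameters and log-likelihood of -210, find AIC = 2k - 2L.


AIC = 2k - 2*loglik = 2(3) - 2(-210).
= 6 + 420 = 426.

426


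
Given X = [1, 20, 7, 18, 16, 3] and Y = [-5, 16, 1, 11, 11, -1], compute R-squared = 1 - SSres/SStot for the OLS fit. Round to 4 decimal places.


Fit the OLS line: b0 = -5.3549, b1 = 1.0020.
SSres = 7.3320.
SStot = 343.5000.
R^2 = 1 - 7.3320/343.5000 = 0.9787.

0.9787


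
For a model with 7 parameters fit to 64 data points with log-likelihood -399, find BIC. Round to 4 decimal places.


ln(64) = 4.158883.
k * ln(n) = 7 * 4.158883 = 29.112181.
-2L = 798.
BIC = 29.112181 + 798 = 827.112181, which rounds to 827.1122.

827.1122


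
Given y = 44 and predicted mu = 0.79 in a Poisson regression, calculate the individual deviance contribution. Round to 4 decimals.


First: ln(44/0.79) = 4.019912.
Then: 44 * 4.019912 = 176.876128.
y - mu = 44 - 0.79 = 43.21.
D = 2(176.876128 - 43.21) = 267.332256, which rounds to 267.3323.

267.3323


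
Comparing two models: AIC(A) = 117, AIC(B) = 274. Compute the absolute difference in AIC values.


Compute |117 - 274| = 157.
Model A has the smaller AIC.

157


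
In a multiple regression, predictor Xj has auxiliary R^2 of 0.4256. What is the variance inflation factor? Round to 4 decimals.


Using VIF = 1/(1 - R^2_j):
1 - 0.4256 = 0.5744.
VIF = 1.7409.

1.7409


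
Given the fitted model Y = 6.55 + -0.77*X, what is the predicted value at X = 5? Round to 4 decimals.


Substitute X = 5 into the equation:
Y = 6.55 + -0.77 * 5 = 6.55 + -3.8500 = 2.7000.

2.7000


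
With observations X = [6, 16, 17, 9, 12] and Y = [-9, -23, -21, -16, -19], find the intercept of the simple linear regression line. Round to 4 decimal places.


The slope is b1 = -1.1047.
Sample means are xbar = 12.0000 and ybar = -17.6000.
Intercept: b0 = -17.6000 - (-1.1047)(12.0000) = -4.3442.

-4.3442


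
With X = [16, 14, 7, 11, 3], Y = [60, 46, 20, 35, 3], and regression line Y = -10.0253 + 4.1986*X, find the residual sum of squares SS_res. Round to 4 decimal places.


Compute predicted values, then residuals = yi - yhat_i.
Residuals: [2.8477, -2.7551, 0.6351, -1.1593, 0.4295].
SSres = sum(residual^2) = 17.6318.

17.6318
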